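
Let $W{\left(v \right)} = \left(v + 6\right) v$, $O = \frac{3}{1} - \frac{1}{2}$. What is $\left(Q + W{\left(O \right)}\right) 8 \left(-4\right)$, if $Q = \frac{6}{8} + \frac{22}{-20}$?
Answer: $- \frac{3344}{5} \approx -668.8$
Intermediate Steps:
$O = \frac{5}{2}$ ($O = 3 \cdot 1 - \frac{1}{2} = 3 - \frac{1}{2} = \frac{5}{2} \approx 2.5$)
$Q = - \frac{7}{20}$ ($Q = 6 \cdot \frac{1}{8} + 22 \left(- \frac{1}{20}\right) = \frac{3}{4} - \frac{11}{10} = - \frac{7}{20} \approx -0.35$)
$W{\left(v \right)} = v \left(6 + v\right)$ ($W{\left(v \right)} = \left(6 + v\right) v = v \left(6 + v\right)$)
$\left(Q + W{\left(O \right)}\right) 8 \left(-4\right) = \left(- \frac{7}{20} + \frac{5 \left(6 + \frac{5}{2}\right)}{2}\right) 8 \left(-4\right) = \left(- \frac{7}{20} + \frac{5}{2} \cdot \frac{17}{2}\right) \left(-32\right) = \left(- \frac{7}{20} + \frac{85}{4}\right) \left(-32\right) = \frac{209}{10} \left(-32\right) = - \frac{3344}{5}$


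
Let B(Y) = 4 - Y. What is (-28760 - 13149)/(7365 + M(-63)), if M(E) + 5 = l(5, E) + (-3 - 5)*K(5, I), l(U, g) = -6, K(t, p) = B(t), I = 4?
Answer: -41909/7362 ≈ -5.6926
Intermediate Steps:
K(t, p) = 4 - t
M(E) = -3 (M(E) = -5 + (-6 + (-3 - 5)*(4 - 1*5)) = -5 + (-6 - 8*(4 - 5)) = -5 + (-6 - 8*(-1)) = -5 + (-6 + 8) = -5 + 2 = -3)
(-28760 - 13149)/(7365 + M(-63)) = (-28760 - 13149)/(7365 - 3) = -41909/7362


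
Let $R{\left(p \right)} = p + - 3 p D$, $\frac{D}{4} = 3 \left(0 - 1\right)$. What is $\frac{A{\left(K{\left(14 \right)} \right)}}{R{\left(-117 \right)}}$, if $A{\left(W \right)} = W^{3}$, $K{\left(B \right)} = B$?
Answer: $- \frac{2744}{4329} \approx -0.63386$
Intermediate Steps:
$D = -12$ ($D = 4 \cdot 3 \left(0 - 1\right) = 4 \cdot 3 \left(-1\right) = 4 \left(-3\right) = -12$)
$R{\left(p \right)} = 37 p$ ($R{\left(p \right)} = p + - 3 p \left(-12\right) = p + 36 p = 37 p$)
$\frac{A{\left(K{\left(14 \right)} \right)}}{R{\left(-117 \right)}} = \frac{14^{3}}{37 \left(-117\right)} = \frac{2744}{-4329} = 2744 \left(- \frac{1}{4329}\right) = - \frac{2744}{4329}$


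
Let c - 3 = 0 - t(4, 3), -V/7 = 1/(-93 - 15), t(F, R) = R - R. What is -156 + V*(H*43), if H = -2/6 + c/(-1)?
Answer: -26777/162 ≈ -165.29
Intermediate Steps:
t(F, R) = 0
V = 7/108 (V = -7/(-93 - 15) = -7/(-108) = -7*(-1/108) = 7/108 ≈ 0.064815)
c = 3 (c = 3 + (0 - 1*0) = 3 + (0 + 0) = 3 + 0 = 3)
H = -10/3 (H = -2/6 + 3/(-1) = -2*⅙ + 3*(-1) = -⅓ - 3 = -10/3 ≈ -3.3333)
-156 + V*(H*43) = -156 + 7*(-10/3*43)/108 = -156 + (7/108)*(-430/3) = -156 - 1505/162 = -26777/162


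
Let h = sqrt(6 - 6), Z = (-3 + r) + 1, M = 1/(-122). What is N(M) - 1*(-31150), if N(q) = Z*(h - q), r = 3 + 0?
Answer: 3800301/122 ≈ 31150.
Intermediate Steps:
M = -1/122 ≈ -0.0081967
r = 3
Z = 1 (Z = (-3 + 3) + 1 = 0 + 1 = 1)
h = 0 (h = sqrt(0) = 0)
N(q) = -q (N(q) = 1*(0 - q) = 1*(-q) = -q)
N(M) - 1*(-31150) = -1*(-1/122) - 1*(-31150) = 1/122 + 31150 = 3800301/122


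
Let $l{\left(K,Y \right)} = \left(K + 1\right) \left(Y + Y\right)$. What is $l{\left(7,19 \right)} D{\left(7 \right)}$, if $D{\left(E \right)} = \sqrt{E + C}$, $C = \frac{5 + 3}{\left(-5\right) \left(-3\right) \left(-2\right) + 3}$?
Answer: $\frac{304 \sqrt{543}}{9} \approx 787.1$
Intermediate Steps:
$C = - \frac{8}{27}$ ($C = \frac{8}{15 \left(-2\right) + 3} = \frac{8}{-30 + 3} = \frac{8}{-27} = 8 \left(- \frac{1}{27}\right) = - \frac{8}{27} \approx -0.2963$)
$D{\left(E \right)} = \sqrt{- \frac{8}{27} + E}$ ($D{\left(E \right)} = \sqrt{E - \frac{8}{27}} = \sqrt{- \frac{8}{27} + E}$)
$l{\left(K,Y \right)} = 2 Y \left(1 + K\right)$ ($l{\left(K,Y \right)} = \left(1 + K\right) 2 Y = 2 Y \left(1 + K\right)$)
$l{\left(7,19 \right)} D{\left(7 \right)} = 2 \cdot 19 \left(1 + 7\right) \frac{\sqrt{-24 + 81 \cdot 7}}{9} = 2 \cdot 19 \cdot 8 \frac{\sqrt{-24 + 567}}{9} = 304 \frac{\sqrt{543}}{9} = \frac{304 \sqrt{543}}{9}$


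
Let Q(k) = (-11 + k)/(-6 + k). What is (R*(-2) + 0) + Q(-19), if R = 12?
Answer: -114/5 ≈ -22.800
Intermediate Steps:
Q(k) = (-11 + k)/(-6 + k)
(R*(-2) + 0) + Q(-19) = (12*(-2) + 0) + (-11 - 19)/(-6 - 19) = (-24 + 0) - 30/(-25) = -24 - 1/25*(-30) = -24 + 6/5 = -114/5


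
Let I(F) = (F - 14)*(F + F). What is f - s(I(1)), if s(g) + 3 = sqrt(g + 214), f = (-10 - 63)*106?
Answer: -7735 - 2*sqrt(47) ≈ -7748.7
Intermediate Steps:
I(F) = 2*F*(-14 + F) (I(F) = (-14 + F)*(2*F) = 2*F*(-14 + F))
f = -7738 (f = -73*106 = -7738)
s(g) = -3 + sqrt(214 + g) (s(g) = -3 + sqrt(g + 214) = -3 + sqrt(214 + g))
f - s(I(1)) = -7738 - (-3 + sqrt(214 + 2*1*(-14 + 1))) = -7738 - (-3 + sqrt(214 + 2*1*(-13))) = -7738 - (-3 + sqrt(214 - 26)) = -7738 - (-3 + sqrt(188)) = -7738 - (-3 + 2*sqrt(47)) = -7738 + (3 - 2*sqrt(47)) = -7735 - 2*sqrt(47)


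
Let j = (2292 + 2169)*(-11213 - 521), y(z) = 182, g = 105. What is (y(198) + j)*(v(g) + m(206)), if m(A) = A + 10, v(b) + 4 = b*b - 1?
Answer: -588150577312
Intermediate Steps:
v(b) = -5 + b² (v(b) = -4 + (b*b - 1) = -4 + (b² - 1) = -4 + (-1 + b²) = -5 + b²)
m(A) = 10 + A
j = -52345374 (j = 4461*(-11734) = -52345374)
(y(198) + j)*(v(g) + m(206)) = (182 - 52345374)*((-5 + 105²) + (10 + 206)) = -52345192*((-5 + 11025) + 216) = -52345192*(11020 + 216) = -52345192*11236 = -588150577312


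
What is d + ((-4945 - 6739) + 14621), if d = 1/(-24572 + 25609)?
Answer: 3045670/1037 ≈ 2937.0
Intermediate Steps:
d = 1/1037 ≈ 0.00096432
d + ((-4945 - 6739) + 14621) = 1/1037 + ((-4945 - 6739) + 14621) = 1/1037 + (-11684 + 14621) = 1/1037 + 2937 = 3045670/1037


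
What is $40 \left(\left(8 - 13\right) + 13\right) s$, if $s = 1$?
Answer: $320$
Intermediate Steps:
$40 \left(\left(8 - 13\right) + 13\right) s = 40 \left(\left(8 - 13\right) + 13\right) 1 = 40 \left(-5 + 13\right) 1 = 40 \cdot 8 \cdot 1 = 320 \cdot 1 = 320$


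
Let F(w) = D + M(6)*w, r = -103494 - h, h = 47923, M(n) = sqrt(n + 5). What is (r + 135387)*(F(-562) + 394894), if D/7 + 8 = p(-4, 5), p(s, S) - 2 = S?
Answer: -6330038610 + 9008860*sqrt(11) ≈ -6.3002e+9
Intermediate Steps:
M(n) = sqrt(5 + n)
p(s, S) = 2 + S
D = -7 (D = -56 + 7*(2 + 5) = -56 + 7*7 = -56 + 49 = -7)
r = -151417 (r = -103494 - 1*47923 = -103494 - 47923 = -151417)
F(w) = -7 + w*sqrt(11) (F(w) = -7 + sqrt(5 + 6)*w = -7 + sqrt(11)*w = -7 + w*sqrt(11))
(r + 135387)*(F(-562) + 394894) = (-151417 + 135387)*((-7 - 562*sqrt(11)) + 394894) = -16030*(394887 - 562*sqrt(11)) = -6330038610 + 9008860*sqrt(11)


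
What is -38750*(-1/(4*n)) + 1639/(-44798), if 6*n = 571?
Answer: 2602947881/25579658 ≈ 101.76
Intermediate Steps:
n = 571/6 (n = (⅙)*571 = 571/6 ≈ 95.167)
-38750*(-1/(4*n)) + 1639/(-44798) = -38750/((-4*571/6)) + 1639/(-44798) = -38750/(-1142/3) + 1639*(-1/44798) = -38750*(-3/1142) - 1639/44798 = 58125/571 - 1639/44798 = 2602947881/25579658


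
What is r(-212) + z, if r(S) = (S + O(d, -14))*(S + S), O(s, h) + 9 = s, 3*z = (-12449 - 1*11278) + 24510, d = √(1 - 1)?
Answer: 93965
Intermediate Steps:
d = 0 (d = √0 = 0)
z = 261 (z = ((-12449 - 1*11278) + 24510)/3 = ((-12449 - 11278) + 24510)/3 = (-23727 + 24510)/3 = (⅓)*783 = 261)
O(s, h) = -9 + s
r(S) = 2*S*(-9 + S) (r(S) = (S + (-9 + 0))*(S + S) = (S - 9)*(2*S) = (-9 + S)*(2*S) = 2*S*(-9 + S))
r(-212) + z = 2*(-212)*(-9 - 212) + 261 = 2*(-212)*(-221) + 261 = 93704 + 261 = 93965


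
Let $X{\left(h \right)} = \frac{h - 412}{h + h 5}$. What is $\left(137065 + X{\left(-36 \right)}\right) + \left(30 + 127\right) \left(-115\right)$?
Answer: $\frac{3213326}{27} \approx 1.1901 \cdot 10^{5}$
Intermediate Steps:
$X{\left(h \right)} = \frac{-412 + h}{6 h}$ ($X{\left(h \right)} = \frac{-412 + h}{h + 5 h} = \frac{-412 + h}{6 h}$)
$\left(137065 + X{\left(-36 \right)}\right) + \left(30 + 127\right) \left(-115\right) = \left(137065 + \frac{-412 - 36}{6 \left(-36\right)}\right) + \left(30 + 127\right) \left(-115\right) = \left(137065 + \frac{1}{6} \left(- \frac{1}{36}\right) \left(-448\right)\right) + 157 \left(-115\right) = \left(137065 + \frac{56}{27}\right) - 18055 = \frac{3700811}{27} - 18055 = \frac{3213326}{27}$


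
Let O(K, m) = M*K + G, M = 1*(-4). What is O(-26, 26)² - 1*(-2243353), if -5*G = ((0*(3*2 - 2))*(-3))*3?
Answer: 2254169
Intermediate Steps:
M = -4
G = 0 (G = -(0*(3*2 - 2))*(-3)*3/5 = -(0*(6 - 2))*(-3)*3/5 = -(0*4)*(-3)*3/5 = -0*(-3)*3/5 = -0*3 = -⅕*0 = 0)
O(K, m) = -4*K (O(K, m) = -4*K + 0 = -4*K)
O(-26, 26)² - 1*(-2243353) = (-4*(-26))² - 1*(-2243353) = 104² + 2243353 = 10816 + 2243353 = 2254169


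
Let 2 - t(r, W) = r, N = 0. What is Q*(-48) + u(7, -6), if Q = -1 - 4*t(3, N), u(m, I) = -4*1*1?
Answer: -148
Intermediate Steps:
u(m, I) = -4 (u(m, I) = -4*1 = -4)
t(r, W) = 2 - r
Q = 3 (Q = -1 - 4*(2 - 1*3) = -1 - 4*(2 - 3) = -1 - 4*(-1) = -1 + 4 = 3)
Q*(-48) + u(7, -6) = 3*(-48) - 4 = -144 - 4 = -148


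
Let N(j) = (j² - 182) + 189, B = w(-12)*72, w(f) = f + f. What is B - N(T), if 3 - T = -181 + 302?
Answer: -15659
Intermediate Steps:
T = -118 (T = 3 - (-181 + 302) = 3 - 1*121 = 3 - 121 = -118)
w(f) = 2*f
B = -1728 (B = (2*(-12))*72 = -24*72 = -1728)
N(j) = 7 + j² (N(j) = (-182 + j²) + 189 = 7 + j²)
B - N(T) = -1728 - (7 + (-118)²) = -1728 - (7 + 13924) = -1728 - 1*13931 = -1728 - 13931 = -15659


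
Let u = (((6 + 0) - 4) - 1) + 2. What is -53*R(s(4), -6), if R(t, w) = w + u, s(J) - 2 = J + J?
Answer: 159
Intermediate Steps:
u = 3 (u = ((6 - 4) - 1) + 2 = (2 - 1) + 2 = 1 + 2 = 3)
s(J) = 2 + 2*J (s(J) = 2 + (J + J) = 2 + 2*J)
R(t, w) = 3 + w (R(t, w) = w + 3 = 3 + w)
-53*R(s(4), -6) = -53*(3 - 6) = -53*(-3) = 159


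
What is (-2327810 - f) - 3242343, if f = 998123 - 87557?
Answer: -6480719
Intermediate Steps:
f = 910566
(-2327810 - f) - 3242343 = (-2327810 - 1*910566) - 3242343 = (-2327810 - 910566) - 3242343 = -3238376 - 3242343 = -6480719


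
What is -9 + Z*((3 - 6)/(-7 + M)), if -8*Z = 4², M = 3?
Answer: -21/2 ≈ -10.500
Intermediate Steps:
Z = -2 (Z = -⅛*4² = -⅛*16 = -2)
-9 + Z*((3 - 6)/(-7 + M)) = -9 - 2*(3 - 6)/(-7 + 3) = -9 - (-6)/(-4) = -9 - (-6)*(-1)/4 = -9 - 2*¾ = -9 - 3/2 = -21/2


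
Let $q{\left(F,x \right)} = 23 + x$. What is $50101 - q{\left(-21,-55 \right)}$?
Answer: $50133$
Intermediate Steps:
$50101 - q{\left(-21,-55 \right)} = 50101 - \left(23 - 55\right) = 50101 - -32 = 50101 + 32 = 50133$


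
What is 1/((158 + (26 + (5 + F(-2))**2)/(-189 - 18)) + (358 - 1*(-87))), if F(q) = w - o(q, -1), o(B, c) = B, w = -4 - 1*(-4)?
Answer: 69/41582 ≈ 0.0016594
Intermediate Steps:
w = 0 (w = -4 + 4 = 0)
F(q) = -q (F(q) = 0 - q = -q)
1/((158 + (26 + (5 + F(-2))**2)/(-189 - 18)) + (358 - 1*(-87))) = 1/((158 + (26 + (5 - 1*(-2))**2)/(-189 - 18)) + (358 - 1*(-87))) = 1/((158 + (26 + (5 + 2)**2)/(-207)) + (358 + 87)) = 1/((158 + (26 + 7**2)*(-1/207)) + 445) = 1/((158 + (26 + 49)*(-1/207)) + 445) = 1/((158 + 75*(-1/207)) + 445) = 1/((158 - 25/69) + 445) = 1/(10877/69 + 445) = 1/(41582/69) = 69/41582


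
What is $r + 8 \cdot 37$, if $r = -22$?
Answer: $274$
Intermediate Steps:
$r + 8 \cdot 37 = -22 + 8 \cdot 37 = -22 + 296 = 274$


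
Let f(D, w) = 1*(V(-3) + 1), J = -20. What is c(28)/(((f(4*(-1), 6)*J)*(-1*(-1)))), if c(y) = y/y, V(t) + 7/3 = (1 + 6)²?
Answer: -3/2860 ≈ -0.0010490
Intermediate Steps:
V(t) = 140/3 (V(t) = -7/3 + (1 + 6)² = -7/3 + 7² = -7/3 + 49 = 140/3)
c(y) = 1
f(D, w) = 143/3 (f(D, w) = 1*(140/3 + 1) = 1*(143/3) = 143/3)
c(28)/(((f(4*(-1), 6)*J)*(-1*(-1)))) = 1/(((143/3)*(-20))*(-1*(-1))) = 1/(-2860/3*1) = 1/(-2860/3) = 1*(-3/2860) = -3/2860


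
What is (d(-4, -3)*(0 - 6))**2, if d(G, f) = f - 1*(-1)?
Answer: 144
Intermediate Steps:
d(G, f) = 1 + f (d(G, f) = f + 1 = 1 + f)
(d(-4, -3)*(0 - 6))**2 = ((1 - 3)*(0 - 6))**2 = (-2*(-6))**2 = 12**2 = 144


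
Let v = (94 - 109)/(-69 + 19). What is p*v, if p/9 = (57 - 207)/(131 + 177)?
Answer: -405/308 ≈ -1.3149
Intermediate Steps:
p = -675/154 (p = 9*((57 - 207)/(131 + 177)) = 9*(-150/308) = 9*(-150*1/308) = 9*(-75/154) = -675/154 ≈ -4.3831)
v = 3/10 (v = -15/(-50) = -15*(-1/50) = 3/10 ≈ 0.30000)
p*v = -675/154*3/10 = -405/308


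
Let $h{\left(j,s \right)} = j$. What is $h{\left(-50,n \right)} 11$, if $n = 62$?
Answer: $-550$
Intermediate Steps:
$h{\left(-50,n \right)} 11 = \left(-50\right) 11 = -550$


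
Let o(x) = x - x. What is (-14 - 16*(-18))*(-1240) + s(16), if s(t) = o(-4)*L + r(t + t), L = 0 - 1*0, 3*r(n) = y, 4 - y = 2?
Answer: -1019278/3 ≈ -3.3976e+5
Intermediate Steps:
y = 2 (y = 4 - 1*2 = 4 - 2 = 2)
o(x) = 0
r(n) = ⅔ (r(n) = (⅓)*2 = ⅔)
L = 0 (L = 0 + 0 = 0)
s(t) = ⅔ (s(t) = 0*0 + ⅔ = 0 + ⅔ = ⅔)
(-14 - 16*(-18))*(-1240) + s(16) = (-14 - 16*(-18))*(-1240) + ⅔ = (-14 + 288)*(-1240) + ⅔ = 274*(-1240) + ⅔ = -339760 + ⅔ = -1019278/3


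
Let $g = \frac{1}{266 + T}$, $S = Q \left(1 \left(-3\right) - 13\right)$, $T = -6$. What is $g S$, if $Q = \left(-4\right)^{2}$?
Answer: $- \frac{64}{65} \approx -0.98462$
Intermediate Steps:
$Q = 16$
$S = -256$ ($S = 16 \left(1 \left(-3\right) - 13\right) = 16 \left(-3 - 13\right) = 16 \left(-16\right) = -256$)
$g = \frac{1}{260}$ ($g = \frac{1}{266 - 6} = \frac{1}{260} \approx 0.0038462$)
$g S = \frac{1}{260} \left(-256\right) = - \frac{64}{65}$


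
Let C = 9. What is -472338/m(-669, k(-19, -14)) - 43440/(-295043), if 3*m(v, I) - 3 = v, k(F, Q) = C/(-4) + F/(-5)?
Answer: 23228277369/10916591 ≈ 2127.8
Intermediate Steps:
k(F, Q) = -9/4 - F/5 (k(F, Q) = 9/(-4) + F/(-5) = 9*(-1/4) + F*(-1/5) = -9/4 - F/5)
m(v, I) = 1 + v/3
-472338/m(-669, k(-19, -14)) - 43440/(-295043) = -472338/(1 + (1/3)*(-669)) - 43440/(-295043) = -472338/(1 - 223) - 43440*(-1/295043) = -472338/(-222) + 43440/295043 = -472338*(-1/222) + 43440/295043 = 78723/37 + 43440/295043 = 23228277369/10916591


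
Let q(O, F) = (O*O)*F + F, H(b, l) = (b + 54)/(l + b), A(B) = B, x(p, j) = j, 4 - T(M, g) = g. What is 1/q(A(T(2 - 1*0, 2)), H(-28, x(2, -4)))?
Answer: -16/65 ≈ -0.24615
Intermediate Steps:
T(M, g) = 4 - g
H(b, l) = (54 + b)/(b + l)
q(O, F) = F + F*O² (q(O, F) = O²*F + F = F*O² + F = F + F*O²)
1/q(A(T(2 - 1*0, 2)), H(-28, x(2, -4))) = 1/(((54 - 28)/(-28 - 4))*(1 + (4 - 1*2)²)) = 1/((26/(-32))*(1 + (4 - 2)²)) = 1/((-1/32*26)*(1 + 2²)) = 1/(-13*(1 + 4)/16) = 1/(-13/16*5) = 1/(-65/16) = -16/65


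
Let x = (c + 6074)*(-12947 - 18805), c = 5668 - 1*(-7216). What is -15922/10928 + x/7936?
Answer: -25696422715/338768 ≈ -75853.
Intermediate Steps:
c = 12884 (c = 5668 + 7216 = 12884)
x = -601954416 (x = (12884 + 6074)*(-12947 - 18805) = 18958*(-31752) = -601954416)
-15922/10928 + x/7936 = -15922/10928 - 601954416/7936 = -15922*1/10928 - 601954416*1/7936 = -7961/5464 - 37622151/496 = -25696422715/338768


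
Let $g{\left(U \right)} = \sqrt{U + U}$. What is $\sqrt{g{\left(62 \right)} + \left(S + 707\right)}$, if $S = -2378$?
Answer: $\sqrt{-1671 + 2 \sqrt{31}} \approx 40.741 i$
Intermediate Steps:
$g{\left(U \right)} = \sqrt{2} \sqrt{U}$ ($g{\left(U \right)} = \sqrt{2 U} = \sqrt{2} \sqrt{U}$)
$\sqrt{g{\left(62 \right)} + \left(S + 707\right)} = \sqrt{\sqrt{2} \sqrt{62} + \left(-2378 + 707\right)} = \sqrt{2 \sqrt{31} - 1671} = \sqrt{-1671 + 2 \sqrt{31}}$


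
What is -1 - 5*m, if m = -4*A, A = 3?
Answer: 59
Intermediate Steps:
m = -12 (m = -4*3 = -12)
-1 - 5*m = -1 - 5*(-12) = -1 + 60 = 59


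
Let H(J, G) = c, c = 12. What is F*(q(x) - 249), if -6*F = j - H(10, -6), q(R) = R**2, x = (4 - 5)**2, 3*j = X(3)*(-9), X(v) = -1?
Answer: -372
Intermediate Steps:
H(J, G) = 12
j = 3 (j = (-1*(-9))/3 = (1/3)*9 = 3)
x = 1 (x = (-1)**2 = 1)
F = 3/2 (F = -(3 - 1*12)/6 = -(3 - 12)/6 = -1/6*(-9) = 3/2 ≈ 1.5000)
F*(q(x) - 249) = 3*(1**2 - 249)/2 = 3*(1 - 249)/2 = (3/2)*(-248) = -372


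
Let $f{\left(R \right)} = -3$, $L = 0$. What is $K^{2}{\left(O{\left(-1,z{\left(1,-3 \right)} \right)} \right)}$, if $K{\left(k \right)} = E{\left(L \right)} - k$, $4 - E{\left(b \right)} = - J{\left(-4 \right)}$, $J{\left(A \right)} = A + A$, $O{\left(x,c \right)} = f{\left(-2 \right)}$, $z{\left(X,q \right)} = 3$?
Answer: $1$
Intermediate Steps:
$O{\left(x,c \right)} = -3$
$J{\left(A \right)} = 2 A$
$E{\left(b \right)} = -4$ ($E{\left(b \right)} = 4 - - 2 \left(-4\right) = 4 - \left(-1\right) \left(-8\right) = 4 - 8 = -4$)
$K{\left(k \right)} = -4 - k$
$K^{2}{\left(O{\left(-1,z{\left(1,-3 \right)} \right)} \right)} = \left(-4 - -3\right)^{2} = \left(-4 + 3\right)^{2} = \left(-1\right)^{2} = 1$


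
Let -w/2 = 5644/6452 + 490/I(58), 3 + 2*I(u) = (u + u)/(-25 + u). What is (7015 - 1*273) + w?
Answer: 80495568/27421 ≈ 2935.5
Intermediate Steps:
I(u) = -3/2 + u/(-25 + u) (I(u) = -3/2 + ((u + u)/(-25 + u))/2 = -3/2 + ((2*u)/(-25 + u))/2 = -3/2 + (2*u/(-25 + u))/2 = -3/2 + u/(-25 + u))
w = -104376814/27421 (w = -2*(5644/6452 + 490/(((75 - 1*58)/(2*(-25 + 58))))) = -2*(5644*(1/6452) + 490/(((½)*(75 - 58)/33))) = -2*(1411/1613 + 490/(((½)*(1/33)*17))) = -2*(1411/1613 + 490/(17/66)) = -2*(1411/1613 + 490*(66/17)) = -2*(1411/1613 + 32340/17) = -2*52188407/27421 = -104376814/27421 ≈ -3806.5)
(7015 - 1*273) + w = (7015 - 1*273) - 104376814/27421 = (7015 - 273) - 104376814/27421 = 6742 - 104376814/27421 = 80495568/27421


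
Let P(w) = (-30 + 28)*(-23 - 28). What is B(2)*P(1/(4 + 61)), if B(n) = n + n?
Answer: 408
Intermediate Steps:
B(n) = 2*n
P(w) = 102 (P(w) = -2*(-51) = 102)
B(2)*P(1/(4 + 61)) = (2*2)*102 = 4*102 = 408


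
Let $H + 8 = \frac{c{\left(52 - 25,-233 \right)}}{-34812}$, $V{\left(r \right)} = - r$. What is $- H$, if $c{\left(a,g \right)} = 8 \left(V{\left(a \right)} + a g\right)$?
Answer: $\frac{6332}{967} \approx 6.5481$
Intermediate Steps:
$c{\left(a,g \right)} = - 8 a + 8 a g$ ($c{\left(a,g \right)} = 8 \left(- a + a g\right) = - 8 a + 8 a g$)
$H = - \frac{6332}{967}$ ($H = -8 + \frac{8 \left(52 - 25\right) \left(-1 - 233\right)}{-34812} = -8 + 8 \left(52 - 25\right) \left(-234\right) \left(- \frac{1}{34812}\right) = -8 + 8 \cdot 27 \left(-234\right) \left(- \frac{1}{34812}\right) = -8 - - \frac{1404}{967} = -8 + \frac{1404}{967} = - \frac{6332}{967} \approx -6.5481$)
$- H = \left(-1\right) \left(- \frac{6332}{967}\right) = \frac{6332}{967}$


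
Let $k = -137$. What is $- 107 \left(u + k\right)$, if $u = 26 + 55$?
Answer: $5992$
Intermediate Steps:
$u = 81$
$- 107 \left(u + k\right) = - 107 \left(81 - 137\right) = \left(-107\right) \left(-56\right) = 5992$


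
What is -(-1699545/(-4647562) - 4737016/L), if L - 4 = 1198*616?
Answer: 5190339733063/857442656066 ≈ 6.0533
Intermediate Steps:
L = 737972 (L = 4 + 1198*616 = 4 + 737968 = 737972)
-(-1699545/(-4647562) - 4737016/L) = -(-1699545/(-4647562) - 4737016/737972) = -(-1699545*(-1/4647562) - 4737016*1/737972) = -(1699545/4647562 - 1184254/184493) = -1*(-5190339733063/857442656066) = 5190339733063/857442656066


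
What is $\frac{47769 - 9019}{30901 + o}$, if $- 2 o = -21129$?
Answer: $\frac{77500}{82931} \approx 0.93451$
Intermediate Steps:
$o = \frac{21129}{2}$ ($o = \left(- \frac{1}{2}\right) \left(-21129\right) = \frac{21129}{2} \approx 10565.0$)
$\frac{47769 - 9019}{30901 + o} = \frac{47769 - 9019}{30901 + \frac{21129}{2}} = \frac{38750}{\frac{82931}{2}} = 38750 \cdot \frac{2}{82931} = \frac{77500}{82931}$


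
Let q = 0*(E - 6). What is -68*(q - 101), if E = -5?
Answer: 6868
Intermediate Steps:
q = 0 (q = 0*(-5 - 6) = 0*(-11) = 0)
-68*(q - 101) = -68*(0 - 101) = -68*(-101) = 6868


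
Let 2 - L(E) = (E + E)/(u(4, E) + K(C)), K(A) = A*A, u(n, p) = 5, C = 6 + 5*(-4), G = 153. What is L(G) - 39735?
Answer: -2662213/67 ≈ -39735.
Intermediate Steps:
C = -14 (C = 6 - 20 = -14)
K(A) = A²
L(E) = 2 - 2*E/201 (L(E) = 2 - (E + E)/(5 + (-14)²) = 2 - 2*E/(5 + 196) = 2 - 2*E/201)
L(G) - 39735 = (2 - 2/201*153) - 39735 = (2 - 102/67) - 39735 = 32/67 - 39735 = -2662213/67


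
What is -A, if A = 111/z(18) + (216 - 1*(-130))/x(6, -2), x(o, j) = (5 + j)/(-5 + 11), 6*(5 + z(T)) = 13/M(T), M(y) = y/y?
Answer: -11098/17 ≈ -652.82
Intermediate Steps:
M(y) = 1
z(T) = -17/6 (z(T) = -5 + (13/1)/6 = -5 + (13*1)/6 = -5 + (⅙)*13 = -5 + 13/6 = -17/6)
x(o, j) = ⅚ + j/6 (x(o, j) = (5 + j)/6 = (5 + j)*(⅙) = ⅚ + j/6)
A = 11098/17 (A = 111/(-17/6) + (216 - 1*(-130))/(⅚ + (⅙)*(-2)) = 111*(-6/17) + (216 + 130)/(⅚ - ⅓) = -666/17 + 346/(½) = -666/17 + 346*2 = -666/17 + 692 = 11098/17 ≈ 652.82)
-A = -1*11098/17 = -11098/17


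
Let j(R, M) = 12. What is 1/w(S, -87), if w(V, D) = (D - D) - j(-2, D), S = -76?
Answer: -1/12 ≈ -0.083333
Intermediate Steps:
w(V, D) = -12 (w(V, D) = (D - D) - 1*12 = 0 - 12 = -12)
1/w(S, -87) = 1/(-12) = -1/12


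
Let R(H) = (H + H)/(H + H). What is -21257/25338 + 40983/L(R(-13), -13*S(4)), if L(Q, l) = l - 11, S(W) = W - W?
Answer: -1038661081/278718 ≈ -3726.6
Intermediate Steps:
S(W) = 0
R(H) = 1 (R(H) = (2*H)/((2*H)) = (2*H)*(1/(2*H)) = 1)
L(Q, l) = -11 + l
-21257/25338 + 40983/L(R(-13), -13*S(4)) = -21257/25338 + 40983/(-11 - 13*0) = -21257*1/25338 + 40983/(-11 + 0) = -21257/25338 + 40983/(-11) = -21257/25338 + 40983*(-1/11) = -21257/25338 - 40983/11 = -1038661081/278718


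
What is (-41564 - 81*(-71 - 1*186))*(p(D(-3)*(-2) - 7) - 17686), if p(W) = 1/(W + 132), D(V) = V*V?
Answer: 39261643547/107 ≈ 3.6693e+8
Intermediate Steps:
D(V) = V**2
p(W) = 1/(132 + W)
(-41564 - 81*(-71 - 1*186))*(p(D(-3)*(-2) - 7) - 17686) = (-41564 - 81*(-71 - 1*186))*(1/(132 + ((-3)**2*(-2) - 7)) - 17686) = (-41564 - 81*(-71 - 186))*(1/(132 + (9*(-2) - 7)) - 17686) = (-41564 - 81*(-257))*(1/(132 + (-18 - 7)) - 17686) = (-41564 + 20817)*(1/(132 - 25) - 17686) = -20747*(1/107 - 17686) = -20747*(-1892401/107) = 39261643547/107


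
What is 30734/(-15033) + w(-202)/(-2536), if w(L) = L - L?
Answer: -30734/15033 ≈ -2.0444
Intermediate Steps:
w(L) = 0
30734/(-15033) + w(-202)/(-2536) = 30734/(-15033) + 0/(-2536) = 30734*(-1/15033) + 0*(-1/2536) = -30734/15033 + 0 = -30734/15033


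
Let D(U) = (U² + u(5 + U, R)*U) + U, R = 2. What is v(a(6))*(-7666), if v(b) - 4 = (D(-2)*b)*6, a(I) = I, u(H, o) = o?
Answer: 521288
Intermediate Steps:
D(U) = U² + 3*U (D(U) = (U² + 2*U) + U = U² + 3*U)
v(b) = 4 - 12*b (v(b) = 4 + ((-2*(3 - 2))*b)*6 = 4 + ((-2*1)*b)*6 = 4 - 2*b*6 = 4 - 12*b)
v(a(6))*(-7666) = (4 - 12*6)*(-7666) = (4 - 72)*(-7666) = -68*(-7666) = 521288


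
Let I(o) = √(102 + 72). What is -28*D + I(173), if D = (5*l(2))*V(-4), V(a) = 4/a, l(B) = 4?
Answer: 560 + √174 ≈ 573.19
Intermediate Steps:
I(o) = √174
D = -20 (D = (5*4)*(4/(-4)) = 20*(4*(-¼)) = 20*(-1) = -20)
-28*D + I(173) = -28*(-20) + √174 = 560 + √174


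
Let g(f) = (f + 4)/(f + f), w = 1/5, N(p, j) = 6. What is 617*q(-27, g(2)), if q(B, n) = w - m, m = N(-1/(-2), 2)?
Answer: -17893/5 ≈ -3578.6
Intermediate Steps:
m = 6
w = ⅕ (w = 1*(⅕) = ⅕ ≈ 0.20000)
g(f) = (4 + f)/(2*f) (g(f) = (4 + f)/((2*f)) = (4 + f)*(1/(2*f)) = (4 + f)/(2*f))
q(B, n) = -29/5 (q(B, n) = ⅕ - 1*6 = ⅕ - 6 = -29/5)
617*q(-27, g(2)) = 617*(-29/5) = -17893/5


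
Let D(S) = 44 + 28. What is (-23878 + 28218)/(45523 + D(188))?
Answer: 868/9119 ≈ 0.095186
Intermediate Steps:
D(S) = 72
(-23878 + 28218)/(45523 + D(188)) = (-23878 + 28218)/(45523 + 72) = 4340/45595 = 4340*(1/45595) = 868/9119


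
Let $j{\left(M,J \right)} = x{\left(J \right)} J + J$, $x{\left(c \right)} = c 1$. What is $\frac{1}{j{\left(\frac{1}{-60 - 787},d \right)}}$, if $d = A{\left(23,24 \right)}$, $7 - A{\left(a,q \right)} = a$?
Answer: $\frac{1}{240} \approx 0.0041667$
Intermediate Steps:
$x{\left(c \right)} = c$
$A{\left(a,q \right)} = 7 - a$
$d = -16$ ($d = 7 - 23 = -16$)
$j{\left(M,J \right)} = J + J^{2}$ ($j{\left(M,J \right)} = J J + J = J^{2} + J = J + J^{2}$)
$\frac{1}{j{\left(\frac{1}{-60 - 787},d \right)}} = \frac{1}{\left(-16\right) \left(1 - 16\right)} = \frac{1}{\left(-16\right) \left(-15\right)} = \frac{1}{240}$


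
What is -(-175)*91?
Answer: 15925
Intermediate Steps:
-(-175)*91 = -175*(-91) = 15925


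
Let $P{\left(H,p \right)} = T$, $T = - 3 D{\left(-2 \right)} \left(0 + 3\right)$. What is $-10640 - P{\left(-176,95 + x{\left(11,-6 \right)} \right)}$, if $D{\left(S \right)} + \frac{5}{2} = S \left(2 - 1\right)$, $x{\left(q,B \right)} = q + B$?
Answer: $- \frac{21361}{2} \approx -10681.0$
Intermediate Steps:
$x{\left(q,B \right)} = B + q$
$D{\left(S \right)} = - \frac{5}{2} + S$ ($D{\left(S \right)} = - \frac{5}{2} + S \left(2 - 1\right) = - \frac{5}{2} + S 1 = - \frac{5}{2} + S$)
$T = \frac{81}{2}$ ($T = - 3 \left(- \frac{5}{2} - 2\right) \left(0 + 3\right) = \left(-3\right) \left(- \frac{9}{2}\right) 3 = \frac{27}{2} \cdot 3 = \frac{81}{2} \approx 40.5$)
$P{\left(H,p \right)} = \frac{81}{2}$
$-10640 - P{\left(-176,95 + x{\left(11,-6 \right)} \right)} = -10640 - \frac{81}{2} = - \frac{21361}{2}$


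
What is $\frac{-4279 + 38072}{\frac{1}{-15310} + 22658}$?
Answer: $\frac{517370830}{346893979} \approx 1.4914$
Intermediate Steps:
$\frac{-4279 + 38072}{\frac{1}{-15310} + 22658} = \frac{33793}{- \frac{1}{15310} + 22658} = \frac{33793}{\frac{346893979}{15310}} = 33793 \cdot \frac{15310}{346893979} = \frac{517370830}{346893979}$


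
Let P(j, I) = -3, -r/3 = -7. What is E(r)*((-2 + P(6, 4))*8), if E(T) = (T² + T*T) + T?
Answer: -36120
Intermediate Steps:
r = 21 (r = -3*(-7) = 21)
E(T) = T + 2*T² (E(T) = (T² + T²) + T = 2*T² + T = T + 2*T²)
E(r)*((-2 + P(6, 4))*8) = (21*(1 + 2*21))*((-2 - 3)*8) = (21*(1 + 42))*(-5*8) = (21*43)*(-40) = 903*(-40) = -36120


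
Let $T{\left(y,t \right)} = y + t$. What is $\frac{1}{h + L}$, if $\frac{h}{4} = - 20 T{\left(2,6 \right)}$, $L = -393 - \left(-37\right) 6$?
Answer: $- \frac{1}{811} \approx -0.001233$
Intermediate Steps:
$T{\left(y,t \right)} = t + y$
$L = -171$ ($L = -393 - -222 = -393 + 222 = -171$)
$h = -640$ ($h = 4 \left(- 20 \left(6 + 2\right)\right) = 4 \left(\left(-20\right) 8\right) = 4 \left(-160\right) = -640$)
$\frac{1}{h + L} = \frac{1}{-640 - 171} = \frac{1}{-811} = - \frac{1}{811}$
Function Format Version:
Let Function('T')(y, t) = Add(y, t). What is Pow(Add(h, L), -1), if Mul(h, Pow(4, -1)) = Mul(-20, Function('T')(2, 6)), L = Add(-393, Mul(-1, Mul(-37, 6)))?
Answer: Rational(-1, 811) ≈ -0.0012330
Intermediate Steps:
Function('T')(y, t) = Add(t, y)
L = -171 (L = Add(-393, Mul(-1, -222)) = Add(-393, 222) = -171)
h = -640 (h = Mul(4, Mul(-20, Add(6, 2))) = Mul(4, Mul(-20, 8)) = Mul(4, -160) = -640)
Pow(Add(h, L), -1) = Pow(Add(-640, -171), -1) = Pow(-811, -1) = Rational(-1, 811)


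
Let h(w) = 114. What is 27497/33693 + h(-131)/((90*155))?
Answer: 21523564/26112075 ≈ 0.82428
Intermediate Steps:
27497/33693 + h(-131)/((90*155)) = 27497/33693 + 114/((90*155)) = 27497*(1/33693) + 114/13950 = 27497/33693 + 114*(1/13950) = 27497/33693 + 19/2325 = 21523564/26112075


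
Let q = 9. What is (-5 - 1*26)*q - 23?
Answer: -302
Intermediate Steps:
(-5 - 1*26)*q - 23 = (-5 - 1*26)*9 - 23 = (-5 - 26)*9 - 23 = -31*9 - 23 = -279 - 23 = -302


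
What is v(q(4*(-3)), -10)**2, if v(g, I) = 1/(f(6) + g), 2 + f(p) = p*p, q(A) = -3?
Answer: 1/961 ≈ 0.0010406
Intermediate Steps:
f(p) = -2 + p**2 (f(p) = -2 + p*p = -2 + p**2)
v(g, I) = 1/(34 + g) (v(g, I) = 1/((-2 + 6**2) + g) = 1/((-2 + 36) + g) = 1/(34 + g))
v(q(4*(-3)), -10)**2 = (1/(34 - 3))**2 = (1/31)**2 = 1/961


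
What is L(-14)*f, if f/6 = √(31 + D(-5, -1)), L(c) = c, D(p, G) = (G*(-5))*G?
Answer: -84*√26 ≈ -428.32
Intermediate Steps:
D(p, G) = -5*G² (D(p, G) = (-5*G)*G = -5*G²)
f = 6*√26 (f = 6*√(31 - 5*(-1)²) = 6*√(31 - 5*1) = 6*√(31 - 5) = 6*√26 ≈ 30.594)
L(-14)*f = -84*√26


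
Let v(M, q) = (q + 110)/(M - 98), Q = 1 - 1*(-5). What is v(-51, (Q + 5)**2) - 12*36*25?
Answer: -1609431/149 ≈ -10802.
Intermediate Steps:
Q = 6 (Q = 1 + 5 = 6)
v(M, q) = (110 + q)/(-98 + M)
v(-51, (Q + 5)**2) - 12*36*25 = (110 + (6 + 5)**2)/(-98 - 51) - 12*36*25 = (110 + 11**2)/(-149) - 432*25 = -(110 + 121)/149 - 10800 = -1/149*231 - 10800 = -231/149 - 10800 = -1609431/149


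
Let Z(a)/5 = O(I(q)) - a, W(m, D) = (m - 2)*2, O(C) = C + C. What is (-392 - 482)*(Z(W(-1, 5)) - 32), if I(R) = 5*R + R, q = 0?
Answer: 1748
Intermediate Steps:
I(R) = 6*R
O(C) = 2*C
W(m, D) = -4 + 2*m (W(m, D) = (-2 + m)*2 = -4 + 2*m)
Z(a) = -5*a (Z(a) = 5*(2*(6*0) - a) = 5*(2*0 - a) = 5*(0 - a) = 5*(-a) = -5*a)
(-392 - 482)*(Z(W(-1, 5)) - 32) = (-392 - 482)*(-5*(-4 + 2*(-1)) - 32) = -874*(-5*(-4 - 2) - 32) = -874*(-5*(-6) - 32) = -874*(30 - 32) = -874*(-2) = 1748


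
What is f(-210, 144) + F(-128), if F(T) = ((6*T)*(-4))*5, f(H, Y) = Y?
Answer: 15504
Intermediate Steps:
F(T) = -120*T (F(T) = -24*T*5 = -120*T)
f(-210, 144) + F(-128) = 144 - 120*(-128) = 144 + 15360 = 15504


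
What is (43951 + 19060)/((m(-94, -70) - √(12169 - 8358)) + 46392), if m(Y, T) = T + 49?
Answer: 2921883081/2150265830 + 63011*√3811/2150265830 ≈ 1.3607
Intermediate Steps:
m(Y, T) = 49 + T
(43951 + 19060)/((m(-94, -70) - √(12169 - 8358)) + 46392) = (43951 + 19060)/(((49 - 70) - √(12169 - 8358)) + 46392) = 63011/((-21 - √3811) + 46392) = 63011/(46371 - √3811)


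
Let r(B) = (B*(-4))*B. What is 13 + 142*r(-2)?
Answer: -2259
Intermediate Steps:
r(B) = -4*B**2 (r(B) = (-4*B)*B = -4*B**2)
13 + 142*r(-2) = 13 + 142*(-4*(-2)**2) = 13 + 142*(-4*4) = 13 + 142*(-16) = 13 - 2272 = -2259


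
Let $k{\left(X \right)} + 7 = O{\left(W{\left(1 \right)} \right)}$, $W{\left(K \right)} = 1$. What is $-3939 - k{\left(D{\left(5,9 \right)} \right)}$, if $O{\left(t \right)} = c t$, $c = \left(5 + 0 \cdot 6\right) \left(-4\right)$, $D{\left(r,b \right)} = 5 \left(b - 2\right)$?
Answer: $-3912$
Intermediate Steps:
$D{\left(r,b \right)} = -10 + 5 b$ ($D{\left(r,b \right)} = 5 \left(-2 + b\right) = -10 + 5 b$)
$c = -20$ ($c = \left(5 + 0\right) \left(-4\right) = 5 \left(-4\right) = -20$)
$O{\left(t \right)} = - 20 t$
$k{\left(X \right)} = -27$ ($k{\left(X \right)} = -7 - 20 = -27$)
$-3939 - k{\left(D{\left(5,9 \right)} \right)} = -3939 - -27 = -3939 + 27 = -3912$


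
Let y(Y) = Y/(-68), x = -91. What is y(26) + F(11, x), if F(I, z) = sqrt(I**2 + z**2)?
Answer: -13/34 + sqrt(8402) ≈ 91.280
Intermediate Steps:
y(Y) = -Y/68 (y(Y) = Y*(-1/68) = -Y/68)
y(26) + F(11, x) = -1/68*26 + sqrt(11**2 + (-91)**2) = -13/34 + sqrt(121 + 8281) = -13/34 + sqrt(8402)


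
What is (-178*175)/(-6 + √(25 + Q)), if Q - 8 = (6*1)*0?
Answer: 62300 + 31150*√33/3 ≈ 1.2195e+5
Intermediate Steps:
Q = 8 (Q = 8 + (6*1)*0 = 8 + 6*0 = 8 + 0 = 8)
(-178*175)/(-6 + √(25 + Q)) = (-178*175)/(-6 + √(25 + 8)) = -31150/(-6 + √33)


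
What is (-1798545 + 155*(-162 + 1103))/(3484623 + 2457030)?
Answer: -1652690/5941653 ≈ -0.27815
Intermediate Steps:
(-1798545 + 155*(-162 + 1103))/(3484623 + 2457030) = (-1798545 + 155*941)/5941653 = (-1798545 + 145855)*(1/5941653) = -1652690*1/5941653 = -1652690/5941653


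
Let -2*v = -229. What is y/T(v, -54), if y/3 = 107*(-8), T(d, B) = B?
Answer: 428/9 ≈ 47.556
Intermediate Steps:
v = 229/2 (v = -½*(-229) = 229/2 ≈ 114.50)
y = -2568 (y = 3*(107*(-8)) = 3*(-856) = -2568)
y/T(v, -54) = -2568/(-54) = -2568*(-1/54) = 428/9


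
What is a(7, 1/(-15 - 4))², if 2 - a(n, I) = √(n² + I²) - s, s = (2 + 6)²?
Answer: (1254 - √17690)²/361 ≈ 3481.0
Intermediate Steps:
s = 64 (s = 8² = 64)
a(n, I) = 66 - √(I² + n²) (a(n, I) = 2 - (√(n² + I²) - 1*64) = 2 - (√(I² + n²) - 64) = 2 - (-64 + √(I² + n²)) = 2 + (64 - √(I² + n²)) = 66 - √(I² + n²))
a(7, 1/(-15 - 4))² = (66 - √((1/(-15 - 4))² + 7²))² = (66 - √((1/(-19))² + 49))² = (66 - √((-1/19)² + 49))² = (66 - √(1/361 + 49))² = (66 - √(17690/361))² = (66 - √17690/19)²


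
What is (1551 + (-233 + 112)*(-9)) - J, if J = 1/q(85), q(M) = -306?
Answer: 807841/306 ≈ 2640.0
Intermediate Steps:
J = -1/306 (J = 1/(-306) = -1/306 ≈ -0.0032680)
(1551 + (-233 + 112)*(-9)) - J = (1551 + (-233 + 112)*(-9)) - 1*(-1/306) = (1551 - 121*(-9)) + 1/306 = (1551 + 1089) + 1/306 = 2640 + 1/306 = 807841/306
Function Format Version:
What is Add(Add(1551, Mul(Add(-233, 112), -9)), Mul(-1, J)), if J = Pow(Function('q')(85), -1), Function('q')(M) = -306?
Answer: Rational(807841, 306) ≈ 2640.0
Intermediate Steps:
J = Rational(-1, 306) (J = Pow(-306, -1) = Rational(-1, 306) ≈ -0.0032680)
Add(Add(1551, Mul(Add(-233, 112), -9)), Mul(-1, J)) = Add(Add(1551, Mul(Add(-233, 112), -9)), Mul(-1, Rational(-1, 306))) = Add(Add(1551, Mul(-121, -9)), Rational(1, 306)) = Add(Add(1551, 1089), Rational(1, 306)) = Add(2640, Rational(1, 306)) = Rational(807841, 306)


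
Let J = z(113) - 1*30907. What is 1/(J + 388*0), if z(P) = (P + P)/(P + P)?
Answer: -1/30906 ≈ -3.2356e-5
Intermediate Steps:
z(P) = 1 (z(P) = (2*P)/((2*P)) = (2*P)*(1/(2*P)) = 1)
J = -30906 (J = 1 - 1*30907 = 1 - 30907 = -30906)
1/(J + 388*0) = 1/(-30906 + 388*0) = 1/(-30906 + 0) = 1/(-30906) = -1/30906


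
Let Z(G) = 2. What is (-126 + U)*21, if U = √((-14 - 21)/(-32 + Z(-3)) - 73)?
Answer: -2646 + 7*I*√2586/2 ≈ -2646.0 + 177.98*I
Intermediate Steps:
U = I*√2586/6 (U = √((-14 - 21)/(-32 + 2) - 73) = √(-35/(-30) - 73) = √(-35*(-1/30) - 73) = √(7/6 - 73) = √(-431/6) = I*√2586/6 ≈ 8.4754*I)
(-126 + U)*21 = (-126 + I*√2586/6)*21 = -2646 + 7*I*√2586/2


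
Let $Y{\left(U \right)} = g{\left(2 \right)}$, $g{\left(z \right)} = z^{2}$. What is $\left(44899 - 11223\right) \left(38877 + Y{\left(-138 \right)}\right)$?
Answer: $1309356556$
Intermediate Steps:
$Y{\left(U \right)} = 4$ ($Y{\left(U \right)} = 2^{2} = 4$)
$\left(44899 - 11223\right) \left(38877 + Y{\left(-138 \right)}\right) = \left(44899 - 11223\right) \left(38877 + 4\right) = 33676 \cdot 38881 = 1309356556$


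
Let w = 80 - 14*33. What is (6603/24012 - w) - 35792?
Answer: -283419439/8004 ≈ -35410.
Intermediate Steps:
w = -382 (w = 80 - 462 = -382)
(6603/24012 - w) - 35792 = (6603/24012 - 1*(-382)) - 35792 = (6603*(1/24012) + 382) - 35792 = (2201/8004 + 382) - 35792 = 3059729/8004 - 35792 = -283419439/8004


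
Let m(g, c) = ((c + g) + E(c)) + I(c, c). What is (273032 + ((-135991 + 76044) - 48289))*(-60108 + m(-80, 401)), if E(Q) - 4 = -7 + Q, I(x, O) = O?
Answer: -9720986448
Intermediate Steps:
E(Q) = -3 + Q (E(Q) = 4 + (-7 + Q) = -3 + Q)
m(g, c) = -3 + g + 3*c (m(g, c) = ((c + g) + (-3 + c)) + c = (-3 + g + 2*c) + c = -3 + g + 3*c)
(273032 + ((-135991 + 76044) - 48289))*(-60108 + m(-80, 401)) = (273032 + ((-135991 + 76044) - 48289))*(-60108 + (-3 - 80 + 3*401)) = (273032 + (-59947 - 48289))*(-60108 + (-3 - 80 + 1203)) = (273032 - 108236)*(-60108 + 1120) = 164796*(-58988) = -9720986448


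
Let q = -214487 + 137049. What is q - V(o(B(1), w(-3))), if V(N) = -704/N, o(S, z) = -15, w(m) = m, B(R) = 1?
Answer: -1162274/15 ≈ -77485.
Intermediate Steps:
q = -77438
q - V(o(B(1), w(-3))) = -77438 - (-704)/(-15) = -77438 - (-704)*(-1)/15 = -77438 - 1*704/15 = -77438 - 704/15 = -1162274/15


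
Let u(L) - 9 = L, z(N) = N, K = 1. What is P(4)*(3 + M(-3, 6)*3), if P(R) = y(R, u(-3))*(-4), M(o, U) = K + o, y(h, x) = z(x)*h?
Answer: 288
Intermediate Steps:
u(L) = 9 + L
y(h, x) = h*x (y(h, x) = x*h = h*x)
M(o, U) = 1 + o
P(R) = -24*R (P(R) = (R*(9 - 3))*(-4) = (R*6)*(-4) = (6*R)*(-4) = -24*R)
P(4)*(3 + M(-3, 6)*3) = (-24*4)*(3 + (1 - 3)*3) = -96*(3 - 2*3) = -96*(3 - 6) = -96*(-3) = 288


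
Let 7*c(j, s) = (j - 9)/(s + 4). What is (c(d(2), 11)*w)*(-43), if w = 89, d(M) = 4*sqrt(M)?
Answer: 11481/35 - 15308*sqrt(2)/105 ≈ 121.85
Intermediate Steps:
c(j, s) = (-9 + j)/(7*(4 + s)) (c(j, s) = ((j - 9)/(s + 4))/7 = ((-9 + j)/(4 + s))/7 = (-9 + j)/(7*(4 + s)))
(c(d(2), 11)*w)*(-43) = (((-9 + 4*sqrt(2))/(7*(4 + 11)))*89)*(-43) = (((1/7)*(-9 + 4*sqrt(2))/15)*89)*(-43) = (((1/7)*(1/15)*(-9 + 4*sqrt(2)))*89)*(-43) = ((-3/35 + 4*sqrt(2)/105)*89)*(-43) = (-267/35 + 356*sqrt(2)/105)*(-43) = 11481/35 - 15308*sqrt(2)/105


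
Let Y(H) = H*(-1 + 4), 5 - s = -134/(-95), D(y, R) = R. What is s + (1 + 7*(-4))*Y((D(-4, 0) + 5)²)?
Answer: -192034/95 ≈ -2021.4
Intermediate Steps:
s = 341/95 (s = 5 - (-134)/(-95) = 5 - (-134)*(-1)/95 = 5 - 1*134/95 = 5 - 134/95 = 341/95 ≈ 3.5895)
Y(H) = 3*H (Y(H) = H*3 = 3*H)
s + (1 + 7*(-4))*Y((D(-4, 0) + 5)²) = 341/95 + (1 + 7*(-4))*(3*(0 + 5)²) = 341/95 + (1 - 28)*(3*5²) = 341/95 - 81*25 = 341/95 - 27*75 = 341/95 - 2025 = -192034/95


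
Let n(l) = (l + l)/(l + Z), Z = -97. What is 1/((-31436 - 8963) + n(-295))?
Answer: -196/7917909 ≈ -2.4754e-5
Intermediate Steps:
n(l) = 2*l/(-97 + l) (n(l) = (l + l)/(l - 97) = (2*l)/(-97 + l) = 2*l/(-97 + l))
1/((-31436 - 8963) + n(-295)) = 1/((-31436 - 8963) + 2*(-295)/(-97 - 295)) = 1/(-40399 + 2*(-295)/(-392)) = 1/(-40399 + 2*(-295)*(-1/392)) = 1/(-40399 + 295/196) = 1/(-7917909/196) = -196/7917909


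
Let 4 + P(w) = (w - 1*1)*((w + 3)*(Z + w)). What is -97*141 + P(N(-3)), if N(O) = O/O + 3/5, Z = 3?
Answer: -1708538/125 ≈ -13668.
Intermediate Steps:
N(O) = 8/5 (N(O) = 1 + 3*(1/5) = 1 + 3/5 = 8/5)
P(w) = -4 + (3 + w)**2*(-1 + w) (P(w) = -4 + (w - 1*1)*((w + 3)*(3 + w)) = -4 + (w - 1)*((3 + w)*(3 + w)) = -4 + (-1 + w)*(3 + w)**2 = -4 + (3 + w)**2*(-1 + w))
-97*141 + P(N(-3)) = -97*141 + (-13 + (8/5)**3 + 3*(8/5) + 5*(8/5)**2) = -13677 + (-13 + 512/125 + 24/5 + 5*(64/25)) = -13677 + (-13 + 512/125 + 24/5 + 64/5) = -13677 + 1087/125 = -1708538/125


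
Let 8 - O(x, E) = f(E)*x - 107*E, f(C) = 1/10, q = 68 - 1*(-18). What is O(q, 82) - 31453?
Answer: -113398/5 ≈ -22680.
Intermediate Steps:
q = 86 (q = 68 + 18 = 86)
f(C) = 1/10
O(x, E) = 8 + 107*E - x/10 (O(x, E) = 8 - (x/10 - 107*E) = 8 - (-107*E + x/10) = 8 + (107*E - x/10) = 8 + 107*E - x/10)
O(q, 82) - 31453 = (8 + 107*82 - 1/10*86) - 31453 = (8 + 8774 - 43/5) - 31453 = 43867/5 - 31453 = -113398/5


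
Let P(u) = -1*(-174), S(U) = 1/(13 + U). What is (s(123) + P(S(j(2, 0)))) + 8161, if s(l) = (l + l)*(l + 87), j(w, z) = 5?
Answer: 59995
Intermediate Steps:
s(l) = 2*l*(87 + l) (s(l) = (2*l)*(87 + l) = 2*l*(87 + l))
P(u) = 174
(s(123) + P(S(j(2, 0)))) + 8161 = (2*123*(87 + 123) + 174) + 8161 = (2*123*210 + 174) + 8161 = (51660 + 174) + 8161 = 51834 + 8161 = 59995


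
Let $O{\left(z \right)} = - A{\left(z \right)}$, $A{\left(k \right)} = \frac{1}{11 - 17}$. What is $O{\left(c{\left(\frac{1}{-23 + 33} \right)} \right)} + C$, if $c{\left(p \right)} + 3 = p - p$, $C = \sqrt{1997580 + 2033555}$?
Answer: $\frac{1}{6} + \sqrt{4031135} \approx 2007.9$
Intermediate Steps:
$C = \sqrt{4031135} \approx 2007.8$
$A{\left(k \right)} = - \frac{1}{6}$ ($A{\left(k \right)} = \frac{1}{11 - 17} = \frac{1}{-6} = - \frac{1}{6}$)
$c{\left(p \right)} = -3$ ($c{\left(p \right)} = -3 + \left(p - p\right) = -3 + 0 = -3$)
$O{\left(z \right)} = \frac{1}{6}$ ($O{\left(z \right)} = \left(-1\right) \left(- \frac{1}{6}\right) = \frac{1}{6}$)
$O{\left(c{\left(\frac{1}{-23 + 33} \right)} \right)} + C = \frac{1}{6} + \sqrt{4031135}$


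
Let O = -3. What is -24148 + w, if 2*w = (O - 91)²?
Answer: -19730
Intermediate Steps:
w = 4418 (w = (-3 - 91)²/2 = (½)*(-94)² = (½)*8836 = 4418)
-24148 + w = -24148 + 4418 = -19730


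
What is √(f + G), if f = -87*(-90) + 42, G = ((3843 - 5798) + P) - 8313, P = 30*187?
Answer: √3214 ≈ 56.692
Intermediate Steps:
P = 5610
G = -4658 (G = ((3843 - 5798) + 5610) - 8313 = (-1955 + 5610) - 8313 = 3655 - 8313 = -4658)
f = 7872 (f = 7830 + 42 = 7872)
√(f + G) = √(7872 - 4658) = √3214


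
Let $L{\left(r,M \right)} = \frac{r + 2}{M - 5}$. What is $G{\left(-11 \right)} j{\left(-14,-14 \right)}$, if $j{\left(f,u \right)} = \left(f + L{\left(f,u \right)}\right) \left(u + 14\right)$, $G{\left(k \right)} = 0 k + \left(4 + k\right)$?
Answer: $0$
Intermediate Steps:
$G{\left(k \right)} = 4 + k$ ($G{\left(k \right)} = 0 + \left(4 + k\right) = 4 + k$)
$L{\left(r,M \right)} = \frac{2 + r}{-5 + M}$
$j{\left(f,u \right)} = \left(14 + u\right) \left(f + \frac{2 + f}{-5 + u}\right)$ ($j{\left(f,u \right)} = \left(f + \frac{2 + f}{-5 + u}\right) \left(u + 14\right) = \left(f + \frac{2 + f}{-5 + u}\right) \left(14 + u\right) = \left(14 + u\right) \left(f + \frac{2 + f}{-5 + u}\right)$)
$G{\left(-11 \right)} j{\left(-14,-14 \right)} = \left(4 - 11\right) \frac{28 + 14 \left(-14\right) - 14 \left(2 - 14\right) - 14 \left(-5 - 14\right) \left(14 - 14\right)}{-5 - 14} = - 7 \frac{28 - 196 - -168 - \left(-266\right) 0}{-19} = - 7 \left(- \frac{28 - 196 + 168 + 0}{19}\right) = - 7 \left(\left(- \frac{1}{19}\right) 0\right) = \left(-7\right) 0 = 0$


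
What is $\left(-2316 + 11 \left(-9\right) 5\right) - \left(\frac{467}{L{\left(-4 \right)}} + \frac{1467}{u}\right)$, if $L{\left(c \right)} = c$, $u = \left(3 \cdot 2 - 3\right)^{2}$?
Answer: $- \frac{11429}{4} \approx -2857.3$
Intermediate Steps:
$u = 9$ ($u = \left(6 - 3\right)^{2} = 3^{2} = 9$)
$\left(-2316 + 11 \left(-9\right) 5\right) - \left(\frac{467}{L{\left(-4 \right)}} + \frac{1467}{u}\right) = \left(-2316 + 11 \left(-9\right) 5\right) - \left(163 - \frac{467}{4}\right) = \left(-2316 - 495\right) - \frac{185}{4} = \left(-2316 - 495\right) + \left(-163 + \frac{467}{4}\right) = -2811 - \frac{185}{4} = - \frac{11429}{4}$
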